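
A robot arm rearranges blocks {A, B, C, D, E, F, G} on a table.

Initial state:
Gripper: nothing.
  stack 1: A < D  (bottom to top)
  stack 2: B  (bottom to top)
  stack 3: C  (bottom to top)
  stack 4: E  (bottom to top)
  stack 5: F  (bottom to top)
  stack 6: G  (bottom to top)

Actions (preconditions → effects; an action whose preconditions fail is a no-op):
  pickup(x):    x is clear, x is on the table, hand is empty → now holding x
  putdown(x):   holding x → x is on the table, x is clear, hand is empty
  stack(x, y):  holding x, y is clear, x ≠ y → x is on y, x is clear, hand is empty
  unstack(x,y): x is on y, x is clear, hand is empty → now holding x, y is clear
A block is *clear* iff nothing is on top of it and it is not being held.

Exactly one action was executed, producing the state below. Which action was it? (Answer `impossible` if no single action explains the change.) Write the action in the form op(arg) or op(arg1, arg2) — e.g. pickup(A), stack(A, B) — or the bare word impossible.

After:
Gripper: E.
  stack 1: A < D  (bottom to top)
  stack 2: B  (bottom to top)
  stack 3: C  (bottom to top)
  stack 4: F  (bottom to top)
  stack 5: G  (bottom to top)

target: towers=[A/D; B; C; F; G] holding=E
         pickup(B) → towers=[A/D; C; E; F; G] holding=B
         pickup(F) → towers=[A/D; B; C; E; G] holding=F
         pickup(G) → towers=[A/D; B; C; E; F] holding=G
     unstack(D, A) → towers=[A; B; C; E; F; G] holding=D
         pickup(E) → towers=[A/D; B; C; F; G] holding=E  ← match
         pickup(C) → towers=[A/D; B; E; F; G] holding=C

pickup(E)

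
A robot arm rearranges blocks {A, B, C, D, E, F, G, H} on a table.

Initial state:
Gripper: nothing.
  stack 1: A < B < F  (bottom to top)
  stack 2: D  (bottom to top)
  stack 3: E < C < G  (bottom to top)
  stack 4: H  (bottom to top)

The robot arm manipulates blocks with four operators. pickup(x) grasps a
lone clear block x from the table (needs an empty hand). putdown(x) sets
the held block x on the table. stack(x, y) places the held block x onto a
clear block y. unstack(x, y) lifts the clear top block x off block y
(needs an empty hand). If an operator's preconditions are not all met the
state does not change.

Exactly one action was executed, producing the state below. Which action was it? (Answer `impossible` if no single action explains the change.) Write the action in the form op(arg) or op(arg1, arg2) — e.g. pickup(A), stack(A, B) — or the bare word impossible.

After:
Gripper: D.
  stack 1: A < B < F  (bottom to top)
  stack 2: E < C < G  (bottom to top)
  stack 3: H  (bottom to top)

target: towers=[A/B/F; E/C/G; H] holding=D
     unstack(G, C) → towers=[A/B/F; D; E/C; H] holding=G
         pickup(H) → towers=[A/B/F; D; E/C/G] holding=H
     unstack(F, B) → towers=[A/B; D; E/C/G; H] holding=F
         pickup(D) → towers=[A/B/F; E/C/G; H] holding=D  ← match

pickup(D)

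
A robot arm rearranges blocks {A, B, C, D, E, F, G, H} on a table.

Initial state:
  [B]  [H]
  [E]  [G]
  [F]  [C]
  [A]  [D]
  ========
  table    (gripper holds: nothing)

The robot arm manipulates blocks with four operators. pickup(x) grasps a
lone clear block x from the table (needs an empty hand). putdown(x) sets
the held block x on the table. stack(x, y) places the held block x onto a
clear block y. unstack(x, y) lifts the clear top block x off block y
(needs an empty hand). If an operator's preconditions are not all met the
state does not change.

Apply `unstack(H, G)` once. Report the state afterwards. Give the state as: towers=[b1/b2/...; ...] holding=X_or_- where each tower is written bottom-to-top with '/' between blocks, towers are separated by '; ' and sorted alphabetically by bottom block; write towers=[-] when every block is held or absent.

before: towers=[A/F/E/B; D/C/G/H] holding=-
pre[unstack(H, G)]: on(H,G) yes, clear(H) yes, handempty yes
all met → apply unstack(H, G)
after:  towers=[A/F/E/B; D/C/G] holding=H

towers=[A/F/E/B; D/C/G] holding=H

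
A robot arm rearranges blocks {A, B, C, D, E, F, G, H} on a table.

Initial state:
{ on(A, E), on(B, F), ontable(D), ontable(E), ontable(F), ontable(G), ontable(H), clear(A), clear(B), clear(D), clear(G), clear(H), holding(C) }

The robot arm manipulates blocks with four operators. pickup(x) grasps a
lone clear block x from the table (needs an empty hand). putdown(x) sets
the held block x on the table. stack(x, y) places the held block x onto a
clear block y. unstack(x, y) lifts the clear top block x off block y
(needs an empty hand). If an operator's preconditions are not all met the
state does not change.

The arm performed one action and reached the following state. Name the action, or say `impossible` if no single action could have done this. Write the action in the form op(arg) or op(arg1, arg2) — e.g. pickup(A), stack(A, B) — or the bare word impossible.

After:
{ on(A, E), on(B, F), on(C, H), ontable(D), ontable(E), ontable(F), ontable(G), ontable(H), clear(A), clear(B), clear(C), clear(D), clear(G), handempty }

stack(C, H)

target: towers=[D; E/A; F/B; G; H/C] holding=-
        putdown(C) → towers=[C; D; E/A; F/B; G; H] holding=-
       stack(C, G) → towers=[D; E/A; F/B; G/C; H] holding=-
       stack(C, A) → towers=[D; E/A/C; F/B; G; H] holding=-
       stack(C, H) → towers=[D; E/A; F/B; G; H/C] holding=-  ← match
       stack(C, B) → towers=[D; E/A; F/B/C; G; H] holding=-
       stack(C, D) → towers=[D/C; E/A; F/B; G; H] holding=-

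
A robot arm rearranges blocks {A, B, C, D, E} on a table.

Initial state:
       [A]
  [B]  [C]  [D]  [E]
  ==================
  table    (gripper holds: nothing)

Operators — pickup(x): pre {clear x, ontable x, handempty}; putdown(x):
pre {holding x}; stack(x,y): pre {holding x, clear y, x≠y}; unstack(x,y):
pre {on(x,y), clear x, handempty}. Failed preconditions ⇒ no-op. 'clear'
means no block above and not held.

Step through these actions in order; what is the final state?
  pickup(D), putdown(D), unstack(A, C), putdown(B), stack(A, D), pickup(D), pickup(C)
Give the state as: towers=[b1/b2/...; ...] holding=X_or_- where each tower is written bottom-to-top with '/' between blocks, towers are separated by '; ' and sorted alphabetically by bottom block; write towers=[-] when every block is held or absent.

step 1 (pickup(D)): towers=[B; C/A; E] holding=D
step 2 (putdown(D)): towers=[B; C/A; D; E] holding=-
step 3 (unstack(A, C)): towers=[B; C; D; E] holding=A
step 4 (putdown(B)) [no-op]: towers=[B; C; D; E] holding=A
step 5 (stack(A, D)): towers=[B; C; D/A; E] holding=-
step 6 (pickup(D)) [no-op]: towers=[B; C; D/A; E] holding=-
step 7 (pickup(C)): towers=[B; D/A; E] holding=C

towers=[B; D/A; E] holding=C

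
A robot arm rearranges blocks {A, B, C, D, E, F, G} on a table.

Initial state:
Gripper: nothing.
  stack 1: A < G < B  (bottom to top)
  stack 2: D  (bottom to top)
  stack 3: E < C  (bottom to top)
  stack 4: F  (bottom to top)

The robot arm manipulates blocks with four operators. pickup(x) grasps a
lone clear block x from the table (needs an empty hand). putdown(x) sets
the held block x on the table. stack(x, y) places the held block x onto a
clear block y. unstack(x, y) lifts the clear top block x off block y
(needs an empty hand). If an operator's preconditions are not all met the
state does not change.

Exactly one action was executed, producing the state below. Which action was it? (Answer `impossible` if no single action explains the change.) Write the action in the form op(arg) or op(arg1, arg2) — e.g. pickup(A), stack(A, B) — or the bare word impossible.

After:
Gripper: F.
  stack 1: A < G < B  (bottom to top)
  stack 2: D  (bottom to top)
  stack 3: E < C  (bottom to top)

target: towers=[A/G/B; D; E/C] holding=F
     unstack(B, G) → towers=[A/G; D; E/C; F] holding=B
         pickup(F) → towers=[A/G/B; D; E/C] holding=F  ← match
         pickup(D) → towers=[A/G/B; E/C; F] holding=D
     unstack(C, E) → towers=[A/G/B; D; E; F] holding=C

pickup(F)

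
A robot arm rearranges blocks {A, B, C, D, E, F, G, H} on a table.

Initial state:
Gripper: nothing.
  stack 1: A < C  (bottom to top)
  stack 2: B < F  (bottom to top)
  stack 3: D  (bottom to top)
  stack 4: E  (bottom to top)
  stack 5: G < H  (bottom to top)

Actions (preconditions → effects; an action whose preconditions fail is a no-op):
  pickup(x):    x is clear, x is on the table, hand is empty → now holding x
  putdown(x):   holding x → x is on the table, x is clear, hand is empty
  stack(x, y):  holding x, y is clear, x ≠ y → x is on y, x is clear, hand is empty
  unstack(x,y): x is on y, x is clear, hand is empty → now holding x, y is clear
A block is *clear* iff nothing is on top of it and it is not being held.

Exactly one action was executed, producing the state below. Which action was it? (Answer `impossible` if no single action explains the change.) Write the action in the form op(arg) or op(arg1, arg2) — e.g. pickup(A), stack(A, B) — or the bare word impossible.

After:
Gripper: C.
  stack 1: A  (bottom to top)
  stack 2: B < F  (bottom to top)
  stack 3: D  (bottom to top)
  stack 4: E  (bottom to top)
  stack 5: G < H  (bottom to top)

target: towers=[A; B/F; D; E; G/H] holding=C
         pickup(E) → towers=[A/C; B/F; D; G/H] holding=E
     unstack(H, G) → towers=[A/C; B/F; D; E; G] holding=H
     unstack(F, B) → towers=[A/C; B; D; E; G/H] holding=F
         pickup(D) → towers=[A/C; B/F; E; G/H] holding=D
     unstack(C, A) → towers=[A; B/F; D; E; G/H] holding=C  ← match

unstack(C, A)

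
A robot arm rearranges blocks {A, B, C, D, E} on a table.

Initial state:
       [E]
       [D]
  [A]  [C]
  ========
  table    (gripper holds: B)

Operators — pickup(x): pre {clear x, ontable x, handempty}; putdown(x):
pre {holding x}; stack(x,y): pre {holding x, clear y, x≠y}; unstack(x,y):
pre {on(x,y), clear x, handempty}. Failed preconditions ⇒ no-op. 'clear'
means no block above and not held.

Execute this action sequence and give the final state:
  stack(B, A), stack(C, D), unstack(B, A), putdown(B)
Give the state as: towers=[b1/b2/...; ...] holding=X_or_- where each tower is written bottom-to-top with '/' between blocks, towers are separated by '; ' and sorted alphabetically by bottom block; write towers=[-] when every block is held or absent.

towers=[A; B; C/D/E] holding=-

step 1 (stack(B, A)): towers=[A/B; C/D/E] holding=-
step 2 (stack(C, D)) [no-op]: towers=[A/B; C/D/E] holding=-
step 3 (unstack(B, A)): towers=[A; C/D/E] holding=B
step 4 (putdown(B)): towers=[A; B; C/D/E] holding=-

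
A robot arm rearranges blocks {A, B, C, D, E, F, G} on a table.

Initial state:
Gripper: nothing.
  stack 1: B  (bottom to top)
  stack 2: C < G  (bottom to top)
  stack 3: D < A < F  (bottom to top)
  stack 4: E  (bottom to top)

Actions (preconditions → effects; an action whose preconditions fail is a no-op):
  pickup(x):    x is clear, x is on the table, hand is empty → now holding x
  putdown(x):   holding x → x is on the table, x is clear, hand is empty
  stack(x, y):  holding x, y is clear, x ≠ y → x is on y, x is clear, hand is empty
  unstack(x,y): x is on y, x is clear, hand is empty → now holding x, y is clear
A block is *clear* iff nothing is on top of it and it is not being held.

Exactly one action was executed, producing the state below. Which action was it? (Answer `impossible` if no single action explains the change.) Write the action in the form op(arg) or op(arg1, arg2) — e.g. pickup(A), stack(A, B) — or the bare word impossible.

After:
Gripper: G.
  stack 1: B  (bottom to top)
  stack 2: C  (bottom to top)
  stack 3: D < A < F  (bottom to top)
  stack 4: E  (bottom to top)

target: towers=[B; C; D/A/F; E] holding=G
         pickup(B) → towers=[C/G; D/A/F; E] holding=B
     unstack(F, A) → towers=[B; C/G; D/A; E] holding=F
     unstack(G, C) → towers=[B; C; D/A/F; E] holding=G  ← match
         pickup(E) → towers=[B; C/G; D/A/F] holding=E

unstack(G, C)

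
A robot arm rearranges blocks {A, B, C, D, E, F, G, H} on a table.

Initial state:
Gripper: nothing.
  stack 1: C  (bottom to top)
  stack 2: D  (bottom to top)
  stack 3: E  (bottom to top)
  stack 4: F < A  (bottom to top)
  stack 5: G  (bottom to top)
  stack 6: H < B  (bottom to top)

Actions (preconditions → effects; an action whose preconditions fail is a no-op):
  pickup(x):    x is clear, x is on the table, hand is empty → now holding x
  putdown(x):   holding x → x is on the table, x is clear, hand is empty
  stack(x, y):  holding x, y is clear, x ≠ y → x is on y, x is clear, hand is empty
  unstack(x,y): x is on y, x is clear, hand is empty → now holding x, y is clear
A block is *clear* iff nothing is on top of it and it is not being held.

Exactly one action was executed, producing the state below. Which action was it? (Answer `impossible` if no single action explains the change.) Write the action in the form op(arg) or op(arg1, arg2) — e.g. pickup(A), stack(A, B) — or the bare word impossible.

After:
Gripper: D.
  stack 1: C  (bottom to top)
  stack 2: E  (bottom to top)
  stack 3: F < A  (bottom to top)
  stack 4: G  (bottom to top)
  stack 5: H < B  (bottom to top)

target: towers=[C; E; F/A; G; H/B] holding=D
         pickup(G) → towers=[C; D; E; F/A; H/B] holding=G
     unstack(A, F) → towers=[C; D; E; F; G; H/B] holding=A
         pickup(E) → towers=[C; D; F/A; G; H/B] holding=E
     unstack(B, H) → towers=[C; D; E; F/A; G; H] holding=B
         pickup(D) → towers=[C; E; F/A; G; H/B] holding=D  ← match
         pickup(C) → towers=[D; E; F/A; G; H/B] holding=C

pickup(D)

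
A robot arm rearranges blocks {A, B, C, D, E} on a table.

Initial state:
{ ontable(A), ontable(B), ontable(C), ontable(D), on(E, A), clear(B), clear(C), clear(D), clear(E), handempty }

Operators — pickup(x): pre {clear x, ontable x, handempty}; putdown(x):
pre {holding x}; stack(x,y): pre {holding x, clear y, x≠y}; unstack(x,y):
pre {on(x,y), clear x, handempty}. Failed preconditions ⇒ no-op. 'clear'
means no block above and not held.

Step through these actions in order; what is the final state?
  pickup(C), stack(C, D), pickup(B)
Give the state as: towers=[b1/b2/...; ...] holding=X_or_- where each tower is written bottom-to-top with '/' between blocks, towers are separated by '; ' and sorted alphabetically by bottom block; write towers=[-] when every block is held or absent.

towers=[A/E; D/C] holding=B

step 1 (pickup(C)): towers=[A/E; B; D] holding=C
step 2 (stack(C, D)): towers=[A/E; B; D/C] holding=-
step 3 (pickup(B)): towers=[A/E; D/C] holding=B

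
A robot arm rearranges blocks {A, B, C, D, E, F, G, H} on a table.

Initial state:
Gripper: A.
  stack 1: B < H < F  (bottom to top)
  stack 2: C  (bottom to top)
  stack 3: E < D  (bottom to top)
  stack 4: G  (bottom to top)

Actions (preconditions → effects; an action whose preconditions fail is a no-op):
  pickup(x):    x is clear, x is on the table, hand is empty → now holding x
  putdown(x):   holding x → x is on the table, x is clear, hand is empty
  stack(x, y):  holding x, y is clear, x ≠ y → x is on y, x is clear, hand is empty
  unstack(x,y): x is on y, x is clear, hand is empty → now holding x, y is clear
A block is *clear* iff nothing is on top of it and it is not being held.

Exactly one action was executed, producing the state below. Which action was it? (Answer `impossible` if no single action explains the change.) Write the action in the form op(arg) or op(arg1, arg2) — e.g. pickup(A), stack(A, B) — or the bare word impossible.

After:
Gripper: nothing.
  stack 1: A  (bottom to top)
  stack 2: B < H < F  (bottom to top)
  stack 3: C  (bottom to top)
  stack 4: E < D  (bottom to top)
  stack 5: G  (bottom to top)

target: towers=[A; B/H/F; C; E/D; G] holding=-
        putdown(A) → towers=[A; B/H/F; C; E/D; G] holding=-  ← match
       stack(A, G) → towers=[B/H/F; C; E/D; G/A] holding=-
       stack(A, F) → towers=[B/H/F/A; C; E/D; G] holding=-
       stack(A, D) → towers=[B/H/F; C; E/D/A; G] holding=-
       stack(A, C) → towers=[B/H/F; C/A; E/D; G] holding=-

putdown(A)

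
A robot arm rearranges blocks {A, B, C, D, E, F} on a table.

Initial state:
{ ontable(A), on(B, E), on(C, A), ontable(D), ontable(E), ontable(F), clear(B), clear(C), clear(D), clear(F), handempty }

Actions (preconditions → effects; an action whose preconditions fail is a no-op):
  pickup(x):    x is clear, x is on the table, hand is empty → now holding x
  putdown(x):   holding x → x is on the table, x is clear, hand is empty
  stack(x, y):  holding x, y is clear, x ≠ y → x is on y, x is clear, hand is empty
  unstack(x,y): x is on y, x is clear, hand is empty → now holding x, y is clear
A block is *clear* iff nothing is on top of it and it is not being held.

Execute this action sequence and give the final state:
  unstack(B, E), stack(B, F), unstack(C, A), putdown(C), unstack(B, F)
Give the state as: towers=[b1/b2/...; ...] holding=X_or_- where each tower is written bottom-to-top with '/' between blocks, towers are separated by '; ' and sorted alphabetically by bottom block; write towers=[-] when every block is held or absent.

towers=[A; C; D; E; F] holding=B

step 1 (unstack(B, E)): towers=[A/C; D; E; F] holding=B
step 2 (stack(B, F)): towers=[A/C; D; E; F/B] holding=-
step 3 (unstack(C, A)): towers=[A; D; E; F/B] holding=C
step 4 (putdown(C)): towers=[A; C; D; E; F/B] holding=-
step 5 (unstack(B, F)): towers=[A; C; D; E; F] holding=B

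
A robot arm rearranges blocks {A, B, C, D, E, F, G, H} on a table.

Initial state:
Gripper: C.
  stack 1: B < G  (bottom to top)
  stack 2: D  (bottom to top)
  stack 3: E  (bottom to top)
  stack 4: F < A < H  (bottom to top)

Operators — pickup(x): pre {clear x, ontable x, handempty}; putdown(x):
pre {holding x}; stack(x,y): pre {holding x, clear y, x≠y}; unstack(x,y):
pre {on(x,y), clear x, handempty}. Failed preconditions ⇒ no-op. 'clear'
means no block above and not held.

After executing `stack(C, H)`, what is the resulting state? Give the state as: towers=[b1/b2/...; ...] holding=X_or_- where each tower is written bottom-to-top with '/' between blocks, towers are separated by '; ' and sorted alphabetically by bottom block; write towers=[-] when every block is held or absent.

before: towers=[B/G; D; E; F/A/H] holding=C
pre[stack(C, H)]: holding(C) ✓, clear(H) ✓, C≠H ✓
all met → apply stack(C, H)
after:  towers=[B/G; D; E; F/A/H/C] holding=-

towers=[B/G; D; E; F/A/H/C] holding=-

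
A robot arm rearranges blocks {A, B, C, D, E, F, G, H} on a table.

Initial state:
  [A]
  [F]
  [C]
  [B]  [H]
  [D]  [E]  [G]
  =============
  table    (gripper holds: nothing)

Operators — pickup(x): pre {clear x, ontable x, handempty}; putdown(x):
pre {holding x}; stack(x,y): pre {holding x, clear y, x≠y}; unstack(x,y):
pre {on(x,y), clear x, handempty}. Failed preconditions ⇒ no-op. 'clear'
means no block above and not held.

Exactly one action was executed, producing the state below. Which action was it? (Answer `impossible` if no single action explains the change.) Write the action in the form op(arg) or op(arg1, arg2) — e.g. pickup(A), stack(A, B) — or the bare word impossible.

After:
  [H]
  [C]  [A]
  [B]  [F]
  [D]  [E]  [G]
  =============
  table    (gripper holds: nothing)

target: towers=[D/B/C/H; E/F/A; G] holding=-
         pickup(G) → towers=[D/B/C/F/A; E/H] holding=G
     unstack(A, F) → towers=[D/B/C/F; E/H; G] holding=A
     unstack(H, E) → towers=[D/B/C/F/A; E; G] holding=H
none of the 3 applicable actions match → impossible

impossible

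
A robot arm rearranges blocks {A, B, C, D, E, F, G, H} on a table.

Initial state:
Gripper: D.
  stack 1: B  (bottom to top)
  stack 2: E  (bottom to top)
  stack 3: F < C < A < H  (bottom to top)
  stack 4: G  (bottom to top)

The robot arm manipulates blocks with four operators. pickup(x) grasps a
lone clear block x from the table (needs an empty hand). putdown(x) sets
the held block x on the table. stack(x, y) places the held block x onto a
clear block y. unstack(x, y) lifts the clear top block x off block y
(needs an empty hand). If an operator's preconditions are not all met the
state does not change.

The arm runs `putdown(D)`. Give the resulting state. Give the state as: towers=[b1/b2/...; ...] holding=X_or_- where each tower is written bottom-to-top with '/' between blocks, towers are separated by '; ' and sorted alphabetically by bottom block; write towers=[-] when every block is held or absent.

towers=[B; D; E; F/C/A/H; G] holding=-

before: towers=[B; E; F/C/A/H; G] holding=D
pre[putdown(D)]: holding(D) yes
all met → apply putdown(D)
after:  towers=[B; D; E; F/C/A/H; G] holding=-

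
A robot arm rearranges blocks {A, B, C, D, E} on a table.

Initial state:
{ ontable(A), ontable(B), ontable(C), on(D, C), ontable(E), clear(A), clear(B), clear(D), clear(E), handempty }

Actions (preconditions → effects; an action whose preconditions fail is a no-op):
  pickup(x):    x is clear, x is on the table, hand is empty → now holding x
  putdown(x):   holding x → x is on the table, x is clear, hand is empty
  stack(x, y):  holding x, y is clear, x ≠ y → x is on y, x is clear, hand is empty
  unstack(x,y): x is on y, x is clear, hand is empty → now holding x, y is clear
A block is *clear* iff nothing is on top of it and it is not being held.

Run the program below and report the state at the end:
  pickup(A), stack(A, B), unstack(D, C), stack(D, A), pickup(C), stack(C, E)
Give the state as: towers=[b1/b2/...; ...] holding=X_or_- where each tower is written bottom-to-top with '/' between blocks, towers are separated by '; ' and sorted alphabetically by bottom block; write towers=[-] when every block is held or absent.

towers=[B/A/D; E/C] holding=-

step 1 (pickup(A)): towers=[B; C/D; E] holding=A
step 2 (stack(A, B)): towers=[B/A; C/D; E] holding=-
step 3 (unstack(D, C)): towers=[B/A; C; E] holding=D
step 4 (stack(D, A)): towers=[B/A/D; C; E] holding=-
step 5 (pickup(C)): towers=[B/A/D; E] holding=C
step 6 (stack(C, E)): towers=[B/A/D; E/C] holding=-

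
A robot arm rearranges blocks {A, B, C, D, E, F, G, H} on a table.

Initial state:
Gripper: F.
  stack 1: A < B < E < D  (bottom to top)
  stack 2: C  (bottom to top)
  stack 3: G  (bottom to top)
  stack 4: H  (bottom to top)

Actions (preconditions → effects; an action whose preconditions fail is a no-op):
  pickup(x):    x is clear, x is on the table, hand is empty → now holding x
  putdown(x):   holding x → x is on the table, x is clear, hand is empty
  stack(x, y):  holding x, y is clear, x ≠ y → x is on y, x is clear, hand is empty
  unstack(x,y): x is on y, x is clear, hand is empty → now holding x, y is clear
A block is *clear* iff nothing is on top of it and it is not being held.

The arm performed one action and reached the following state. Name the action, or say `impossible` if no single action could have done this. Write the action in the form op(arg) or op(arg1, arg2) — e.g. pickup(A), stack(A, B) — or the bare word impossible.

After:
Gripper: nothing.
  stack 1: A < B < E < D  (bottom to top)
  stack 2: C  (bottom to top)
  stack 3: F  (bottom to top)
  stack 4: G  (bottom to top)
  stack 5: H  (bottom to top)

putdown(F)

target: towers=[A/B/E/D; C; F; G; H] holding=-
        putdown(F) → towers=[A/B/E/D; C; F; G; H] holding=-  ← match
       stack(F, G) → towers=[A/B/E/D; C; G/F; H] holding=-
       stack(F, H) → towers=[A/B/E/D; C; G; H/F] holding=-
       stack(F, D) → towers=[A/B/E/D/F; C; G; H] holding=-
       stack(F, C) → towers=[A/B/E/D; C/F; G; H] holding=-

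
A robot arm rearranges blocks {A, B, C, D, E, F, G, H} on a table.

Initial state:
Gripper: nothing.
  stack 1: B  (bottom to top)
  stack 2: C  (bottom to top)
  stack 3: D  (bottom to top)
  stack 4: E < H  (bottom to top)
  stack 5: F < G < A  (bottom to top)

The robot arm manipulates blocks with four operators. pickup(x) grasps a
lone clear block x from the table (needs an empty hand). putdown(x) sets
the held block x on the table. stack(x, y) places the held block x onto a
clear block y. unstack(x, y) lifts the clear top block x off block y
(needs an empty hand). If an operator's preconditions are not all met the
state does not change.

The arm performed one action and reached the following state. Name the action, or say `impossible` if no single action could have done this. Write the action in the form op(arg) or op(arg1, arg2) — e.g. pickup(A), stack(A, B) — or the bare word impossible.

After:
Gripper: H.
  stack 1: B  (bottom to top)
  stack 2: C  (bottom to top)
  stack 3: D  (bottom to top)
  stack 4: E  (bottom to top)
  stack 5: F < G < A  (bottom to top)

unstack(H, E)

target: towers=[B; C; D; E; F/G/A] holding=H
     unstack(A, G) → towers=[B; C; D; E/H; F/G] holding=A
     unstack(H, E) → towers=[B; C; D; E; F/G/A] holding=H  ← match
         pickup(B) → towers=[C; D; E/H; F/G/A] holding=B
         pickup(D) → towers=[B; C; E/H; F/G/A] holding=D
         pickup(C) → towers=[B; D; E/H; F/G/A] holding=C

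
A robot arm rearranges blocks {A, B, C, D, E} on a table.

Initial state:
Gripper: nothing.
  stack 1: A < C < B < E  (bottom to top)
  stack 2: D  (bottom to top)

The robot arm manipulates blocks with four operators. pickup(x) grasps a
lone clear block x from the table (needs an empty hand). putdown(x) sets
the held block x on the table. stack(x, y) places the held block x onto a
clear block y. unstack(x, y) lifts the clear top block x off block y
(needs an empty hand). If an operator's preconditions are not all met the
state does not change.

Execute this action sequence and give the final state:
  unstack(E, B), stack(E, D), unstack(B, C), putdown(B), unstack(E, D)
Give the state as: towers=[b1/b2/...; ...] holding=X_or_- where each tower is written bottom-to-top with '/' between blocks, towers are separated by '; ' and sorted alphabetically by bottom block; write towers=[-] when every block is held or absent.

towers=[A/C; B; D] holding=E

step 1 (unstack(E, B)): towers=[A/C/B; D] holding=E
step 2 (stack(E, D)): towers=[A/C/B; D/E] holding=-
step 3 (unstack(B, C)): towers=[A/C; D/E] holding=B
step 4 (putdown(B)): towers=[A/C; B; D/E] holding=-
step 5 (unstack(E, D)): towers=[A/C; B; D] holding=E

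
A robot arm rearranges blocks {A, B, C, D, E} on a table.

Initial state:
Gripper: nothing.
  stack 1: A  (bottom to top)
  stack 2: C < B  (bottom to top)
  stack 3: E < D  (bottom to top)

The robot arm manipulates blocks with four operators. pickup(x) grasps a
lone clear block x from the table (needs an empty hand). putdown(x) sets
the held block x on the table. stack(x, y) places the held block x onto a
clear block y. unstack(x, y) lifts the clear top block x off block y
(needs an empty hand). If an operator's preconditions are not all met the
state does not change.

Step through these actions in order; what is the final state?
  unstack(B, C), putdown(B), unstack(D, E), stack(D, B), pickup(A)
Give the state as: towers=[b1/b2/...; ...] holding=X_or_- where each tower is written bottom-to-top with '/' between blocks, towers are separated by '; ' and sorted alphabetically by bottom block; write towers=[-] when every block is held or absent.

step 1 (unstack(B, C)): towers=[A; C; E/D] holding=B
step 2 (putdown(B)): towers=[A; B; C; E/D] holding=-
step 3 (unstack(D, E)): towers=[A; B; C; E] holding=D
step 4 (stack(D, B)): towers=[A; B/D; C; E] holding=-
step 5 (pickup(A)): towers=[B/D; C; E] holding=A

towers=[B/D; C; E] holding=A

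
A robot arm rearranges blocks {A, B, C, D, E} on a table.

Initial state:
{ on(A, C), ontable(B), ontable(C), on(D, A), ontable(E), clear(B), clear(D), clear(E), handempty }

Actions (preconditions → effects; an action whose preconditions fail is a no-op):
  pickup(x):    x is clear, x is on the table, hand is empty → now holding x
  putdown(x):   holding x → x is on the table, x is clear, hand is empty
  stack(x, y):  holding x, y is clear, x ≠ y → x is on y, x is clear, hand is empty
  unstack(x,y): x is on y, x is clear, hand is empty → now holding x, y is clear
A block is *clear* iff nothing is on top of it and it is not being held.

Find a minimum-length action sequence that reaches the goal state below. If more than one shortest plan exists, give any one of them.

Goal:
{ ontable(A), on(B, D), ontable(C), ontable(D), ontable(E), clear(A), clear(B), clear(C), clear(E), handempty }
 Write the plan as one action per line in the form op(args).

step 1 (unstack(D, A)): towers=[B; C/A; E] holding=D
step 2 (putdown(D)): towers=[B; C/A; D; E] holding=-
step 3 (pickup(B)): towers=[C/A; D; E] holding=B
step 4 (stack(B, D)): towers=[C/A; D/B; E] holding=-
step 5 (unstack(A, C)): towers=[C; D/B; E] holding=A
step 6 (putdown(A)): towers=[A; C; D/B; E] holding=-
goal check: towers=[A; C; D/B; E] holding=- — reached (length 6, optimal by BFS)

unstack(D, A)
putdown(D)
pickup(B)
stack(B, D)
unstack(A, C)
putdown(A)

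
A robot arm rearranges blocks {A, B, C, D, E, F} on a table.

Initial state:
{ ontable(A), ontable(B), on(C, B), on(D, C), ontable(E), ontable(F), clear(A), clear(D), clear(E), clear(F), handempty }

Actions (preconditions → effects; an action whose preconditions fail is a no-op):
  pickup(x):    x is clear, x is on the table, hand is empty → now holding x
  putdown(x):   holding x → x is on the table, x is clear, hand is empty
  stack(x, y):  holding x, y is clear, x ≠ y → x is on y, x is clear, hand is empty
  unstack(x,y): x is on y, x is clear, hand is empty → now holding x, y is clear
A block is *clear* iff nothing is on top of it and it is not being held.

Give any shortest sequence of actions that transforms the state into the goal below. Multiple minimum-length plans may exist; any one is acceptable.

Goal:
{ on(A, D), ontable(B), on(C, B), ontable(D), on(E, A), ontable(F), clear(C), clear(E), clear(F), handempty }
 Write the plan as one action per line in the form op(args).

unstack(D, C)
putdown(D)
pickup(A)
stack(A, D)
pickup(E)
stack(E, A)

step 1 (unstack(D, C)): towers=[A; B/C; E; F] holding=D
step 2 (putdown(D)): towers=[A; B/C; D; E; F] holding=-
step 3 (pickup(A)): towers=[B/C; D; E; F] holding=A
step 4 (stack(A, D)): towers=[B/C; D/A; E; F] holding=-
step 5 (pickup(E)): towers=[B/C; D/A; F] holding=E
step 6 (stack(E, A)): towers=[B/C; D/A/E; F] holding=-
goal check: towers=[B/C; D/A/E; F] holding=- — reached (length 6, optimal by BFS)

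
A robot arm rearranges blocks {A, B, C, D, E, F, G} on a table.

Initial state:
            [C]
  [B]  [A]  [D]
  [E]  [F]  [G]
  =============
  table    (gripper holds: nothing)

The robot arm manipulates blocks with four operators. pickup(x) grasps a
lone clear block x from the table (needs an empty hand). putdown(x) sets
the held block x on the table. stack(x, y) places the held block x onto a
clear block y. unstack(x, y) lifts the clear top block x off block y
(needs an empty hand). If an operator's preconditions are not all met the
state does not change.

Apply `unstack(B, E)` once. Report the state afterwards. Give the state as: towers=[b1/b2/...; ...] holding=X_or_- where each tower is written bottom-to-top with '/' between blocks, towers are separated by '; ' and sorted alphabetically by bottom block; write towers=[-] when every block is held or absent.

towers=[E; F/A; G/D/C] holding=B

before: towers=[E/B; F/A; G/D/C] holding=-
pre[unstack(B, E)]: on(B,E) yes, clear(B) yes, handempty yes
all met → apply unstack(B, E)
after:  towers=[E; F/A; G/D/C] holding=B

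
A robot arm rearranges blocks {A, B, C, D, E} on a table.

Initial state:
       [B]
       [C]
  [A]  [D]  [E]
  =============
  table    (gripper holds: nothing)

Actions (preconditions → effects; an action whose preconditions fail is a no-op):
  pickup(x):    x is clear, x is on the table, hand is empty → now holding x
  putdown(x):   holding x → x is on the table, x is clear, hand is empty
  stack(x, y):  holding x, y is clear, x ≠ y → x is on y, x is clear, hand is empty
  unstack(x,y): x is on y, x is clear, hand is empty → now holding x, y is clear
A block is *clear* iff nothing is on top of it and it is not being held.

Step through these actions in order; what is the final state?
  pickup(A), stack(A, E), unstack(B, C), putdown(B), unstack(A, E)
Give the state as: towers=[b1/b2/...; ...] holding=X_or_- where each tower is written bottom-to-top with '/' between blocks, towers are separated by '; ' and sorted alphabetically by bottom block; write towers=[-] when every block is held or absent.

towers=[B; D/C; E] holding=A

step 1 (pickup(A)): towers=[D/C/B; E] holding=A
step 2 (stack(A, E)): towers=[D/C/B; E/A] holding=-
step 3 (unstack(B, C)): towers=[D/C; E/A] holding=B
step 4 (putdown(B)): towers=[B; D/C; E/A] holding=-
step 5 (unstack(A, E)): towers=[B; D/C; E] holding=A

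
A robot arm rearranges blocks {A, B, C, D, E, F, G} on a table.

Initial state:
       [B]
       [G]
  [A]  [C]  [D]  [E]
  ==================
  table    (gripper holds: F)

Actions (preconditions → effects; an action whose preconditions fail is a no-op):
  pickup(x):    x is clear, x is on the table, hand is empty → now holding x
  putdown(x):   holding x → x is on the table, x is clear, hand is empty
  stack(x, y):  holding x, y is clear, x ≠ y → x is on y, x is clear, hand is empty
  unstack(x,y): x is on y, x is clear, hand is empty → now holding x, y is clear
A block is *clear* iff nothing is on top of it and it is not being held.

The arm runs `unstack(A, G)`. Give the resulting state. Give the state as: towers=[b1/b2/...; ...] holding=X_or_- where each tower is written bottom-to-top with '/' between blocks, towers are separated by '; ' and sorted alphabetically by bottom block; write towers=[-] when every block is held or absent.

before: towers=[A; C/G/B; D; E] holding=F
pre[unstack(A, G)]: on(A,G) ✗, clear(A) ✓, handempty ✗
on(A,G), handempty unmet → unstack(A, G) is a no-op
after:  towers=[A; C/G/B; D; E] holding=F

towers=[A; C/G/B; D; E] holding=F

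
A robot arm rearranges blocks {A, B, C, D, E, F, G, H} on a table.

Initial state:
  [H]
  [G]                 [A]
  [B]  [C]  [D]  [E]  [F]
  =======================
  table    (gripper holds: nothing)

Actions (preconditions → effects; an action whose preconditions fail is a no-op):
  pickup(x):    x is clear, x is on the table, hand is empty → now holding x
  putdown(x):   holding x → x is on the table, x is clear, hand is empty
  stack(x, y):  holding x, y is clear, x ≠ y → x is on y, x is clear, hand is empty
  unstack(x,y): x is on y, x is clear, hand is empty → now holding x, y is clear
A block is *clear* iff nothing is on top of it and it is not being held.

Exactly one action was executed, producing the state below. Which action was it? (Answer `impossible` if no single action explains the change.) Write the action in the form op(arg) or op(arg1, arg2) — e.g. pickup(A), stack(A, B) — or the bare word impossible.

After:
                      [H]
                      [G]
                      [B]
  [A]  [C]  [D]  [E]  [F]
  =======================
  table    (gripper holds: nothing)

impossible

target: towers=[A; C; D; E; F/B/G/H] holding=-
     unstack(A, F) → towers=[B/G/H; C; D; E; F] holding=A
         pickup(E) → towers=[B/G/H; C; D; F/A] holding=E
     unstack(H, G) → towers=[B/G; C; D; E; F/A] holding=H
         pickup(D) → towers=[B/G/H; C; E; F/A] holding=D
         pickup(C) → towers=[B/G/H; D; E; F/A] holding=C
none of the 5 applicable actions match → impossible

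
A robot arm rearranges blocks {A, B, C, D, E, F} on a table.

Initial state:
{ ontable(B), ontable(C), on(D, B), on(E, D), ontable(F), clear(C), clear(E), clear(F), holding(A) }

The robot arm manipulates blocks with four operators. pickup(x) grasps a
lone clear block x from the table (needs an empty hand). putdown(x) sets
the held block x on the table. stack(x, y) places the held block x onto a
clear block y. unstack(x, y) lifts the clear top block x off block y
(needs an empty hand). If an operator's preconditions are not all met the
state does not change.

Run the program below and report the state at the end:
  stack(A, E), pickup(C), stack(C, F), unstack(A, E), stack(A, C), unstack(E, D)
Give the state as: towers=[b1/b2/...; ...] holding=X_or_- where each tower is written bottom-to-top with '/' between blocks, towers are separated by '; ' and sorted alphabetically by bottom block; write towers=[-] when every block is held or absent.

towers=[B/D; F/C/A] holding=E

step 1 (stack(A, E)): towers=[B/D/E/A; C; F] holding=-
step 2 (pickup(C)): towers=[B/D/E/A; F] holding=C
step 3 (stack(C, F)): towers=[B/D/E/A; F/C] holding=-
step 4 (unstack(A, E)): towers=[B/D/E; F/C] holding=A
step 5 (stack(A, C)): towers=[B/D/E; F/C/A] holding=-
step 6 (unstack(E, D)): towers=[B/D; F/C/A] holding=E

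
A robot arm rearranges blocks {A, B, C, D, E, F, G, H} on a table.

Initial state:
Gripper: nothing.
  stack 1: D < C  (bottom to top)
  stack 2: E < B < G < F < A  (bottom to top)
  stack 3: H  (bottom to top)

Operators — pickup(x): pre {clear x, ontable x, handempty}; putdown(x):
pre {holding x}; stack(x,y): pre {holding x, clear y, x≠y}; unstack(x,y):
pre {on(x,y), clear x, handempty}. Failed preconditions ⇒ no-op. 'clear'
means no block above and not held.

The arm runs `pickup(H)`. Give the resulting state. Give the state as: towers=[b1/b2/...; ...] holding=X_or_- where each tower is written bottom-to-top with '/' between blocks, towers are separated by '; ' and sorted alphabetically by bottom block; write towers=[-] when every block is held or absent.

towers=[D/C; E/B/G/F/A] holding=H

before: towers=[D/C; E/B/G/F/A; H] holding=-
pre[pickup(H)]: clear(H) ok, ontable(H) ok, handempty ok
all met → apply pickup(H)
after:  towers=[D/C; E/B/G/F/A] holding=H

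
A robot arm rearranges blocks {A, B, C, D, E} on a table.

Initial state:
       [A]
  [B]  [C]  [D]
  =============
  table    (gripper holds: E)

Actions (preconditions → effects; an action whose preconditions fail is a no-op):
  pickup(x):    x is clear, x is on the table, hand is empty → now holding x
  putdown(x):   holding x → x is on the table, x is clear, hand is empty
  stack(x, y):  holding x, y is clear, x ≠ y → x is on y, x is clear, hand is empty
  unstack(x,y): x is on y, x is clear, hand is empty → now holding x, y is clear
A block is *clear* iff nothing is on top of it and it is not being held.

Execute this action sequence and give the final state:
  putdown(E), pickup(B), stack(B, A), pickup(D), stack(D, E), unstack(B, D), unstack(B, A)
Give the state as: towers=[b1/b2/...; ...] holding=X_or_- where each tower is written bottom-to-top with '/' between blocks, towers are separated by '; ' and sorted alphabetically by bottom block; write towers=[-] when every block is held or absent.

towers=[C/A; E/D] holding=B

step 1 (putdown(E)): towers=[B; C/A; D; E] holding=-
step 2 (pickup(B)): towers=[C/A; D; E] holding=B
step 3 (stack(B, A)): towers=[C/A/B; D; E] holding=-
step 4 (pickup(D)): towers=[C/A/B; E] holding=D
step 5 (stack(D, E)): towers=[C/A/B; E/D] holding=-
step 6 (unstack(B, D)) [no-op]: towers=[C/A/B; E/D] holding=-
step 7 (unstack(B, A)): towers=[C/A; E/D] holding=B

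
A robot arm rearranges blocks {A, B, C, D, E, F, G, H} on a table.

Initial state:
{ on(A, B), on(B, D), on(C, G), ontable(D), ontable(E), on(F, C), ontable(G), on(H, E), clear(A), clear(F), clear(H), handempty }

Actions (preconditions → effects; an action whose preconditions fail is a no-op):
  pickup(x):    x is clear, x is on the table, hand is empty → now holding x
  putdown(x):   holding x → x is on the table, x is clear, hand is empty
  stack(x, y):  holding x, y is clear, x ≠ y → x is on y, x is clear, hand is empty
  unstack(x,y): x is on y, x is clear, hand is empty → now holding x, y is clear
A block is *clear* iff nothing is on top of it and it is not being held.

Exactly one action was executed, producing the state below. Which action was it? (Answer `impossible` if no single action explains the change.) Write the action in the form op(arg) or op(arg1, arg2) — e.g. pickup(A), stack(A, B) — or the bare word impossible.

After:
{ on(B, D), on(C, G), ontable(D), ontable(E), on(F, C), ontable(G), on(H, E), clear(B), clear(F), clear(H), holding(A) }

target: towers=[D/B; E/H; G/C/F] holding=A
     unstack(A, B) → towers=[D/B; E/H; G/C/F] holding=A  ← match
     unstack(H, E) → towers=[D/B/A; E; G/C/F] holding=H
     unstack(F, C) → towers=[D/B/A; E/H; G/C] holding=F

unstack(A, B)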